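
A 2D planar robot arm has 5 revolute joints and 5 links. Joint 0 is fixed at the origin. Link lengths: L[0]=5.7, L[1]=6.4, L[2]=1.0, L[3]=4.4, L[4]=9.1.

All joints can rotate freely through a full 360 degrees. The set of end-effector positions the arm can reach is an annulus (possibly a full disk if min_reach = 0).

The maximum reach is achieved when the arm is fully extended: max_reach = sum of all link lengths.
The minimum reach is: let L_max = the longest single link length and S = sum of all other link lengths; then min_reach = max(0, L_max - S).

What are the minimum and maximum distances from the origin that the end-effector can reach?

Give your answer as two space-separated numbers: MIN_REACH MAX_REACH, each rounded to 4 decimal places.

Link lengths: [5.7, 6.4, 1.0, 4.4, 9.1]
max_reach = 5.7 + 6.4 + 1 + 4.4 + 9.1 = 26.6
L_max = max([5.7, 6.4, 1.0, 4.4, 9.1]) = 9.1
S (sum of others) = 26.6 - 9.1 = 17.5
min_reach = max(0, 9.1 - 17.5) = max(0, -8.4) = 0

Answer: 0.0000 26.6000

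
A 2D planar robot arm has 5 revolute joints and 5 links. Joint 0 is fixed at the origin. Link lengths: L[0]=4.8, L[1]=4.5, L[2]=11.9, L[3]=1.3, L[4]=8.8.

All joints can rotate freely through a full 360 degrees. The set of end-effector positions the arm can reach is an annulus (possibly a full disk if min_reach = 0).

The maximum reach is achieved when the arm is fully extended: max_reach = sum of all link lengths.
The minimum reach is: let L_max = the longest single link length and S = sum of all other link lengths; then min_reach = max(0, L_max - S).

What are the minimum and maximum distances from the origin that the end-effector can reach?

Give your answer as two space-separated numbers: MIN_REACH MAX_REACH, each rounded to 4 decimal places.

Link lengths: [4.8, 4.5, 11.9, 1.3, 8.8]
max_reach = 4.8 + 4.5 + 11.9 + 1.3 + 8.8 = 31.3
L_max = max([4.8, 4.5, 11.9, 1.3, 8.8]) = 11.9
S (sum of others) = 31.3 - 11.9 = 19.4
min_reach = max(0, 11.9 - 19.4) = max(0, -7.5) = 0

Answer: 0.0000 31.3000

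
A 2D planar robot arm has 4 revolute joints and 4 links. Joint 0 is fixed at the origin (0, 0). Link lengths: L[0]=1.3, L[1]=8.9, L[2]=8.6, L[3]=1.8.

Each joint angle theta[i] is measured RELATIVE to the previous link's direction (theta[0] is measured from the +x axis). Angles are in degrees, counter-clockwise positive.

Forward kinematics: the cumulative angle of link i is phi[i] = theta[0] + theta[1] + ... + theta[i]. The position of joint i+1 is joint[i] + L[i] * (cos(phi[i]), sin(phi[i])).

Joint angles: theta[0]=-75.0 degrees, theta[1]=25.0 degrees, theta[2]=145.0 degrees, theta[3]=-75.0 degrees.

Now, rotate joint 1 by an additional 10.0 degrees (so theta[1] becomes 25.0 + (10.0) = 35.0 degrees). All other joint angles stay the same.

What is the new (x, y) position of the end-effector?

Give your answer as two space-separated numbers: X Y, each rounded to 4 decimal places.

joint[0] = (0.0000, 0.0000)  (base)
link 0: phi[0] = -75 = -75 deg
  cos(-75 deg) = 0.2588, sin(-75 deg) = -0.9659
  joint[1] = (0.0000, 0.0000) + 1.3 * (0.2588, -0.9659) = (0.0000 + 0.3365, 0.0000 + -1.2557) = (0.3365, -1.2557)
link 1: phi[1] = -75 + 35 = -40 deg
  cos(-40 deg) = 0.7660, sin(-40 deg) = -0.6428
  joint[2] = (0.3365, -1.2557) + 8.9 * (0.7660, -0.6428) = (0.3365 + 6.8178, -1.2557 + -5.7208) = (7.1543, -6.9765)
link 2: phi[2] = -75 + 35 + 145 = 105 deg
  cos(105 deg) = -0.2588, sin(105 deg) = 0.9659
  joint[3] = (7.1543, -6.9765) + 8.6 * (-0.2588, 0.9659) = (7.1543 + -2.2258, -6.9765 + 8.3070) = (4.9284, 1.3304)
link 3: phi[3] = -75 + 35 + 145 + -75 = 30 deg
  cos(30 deg) = 0.8660, sin(30 deg) = 0.5000
  joint[4] = (4.9284, 1.3304) + 1.8 * (0.8660, 0.5000) = (4.9284 + 1.5588, 1.3304 + 0.9000) = (6.4873, 2.2304)
End effector: (6.4873, 2.2304)

Answer: 6.4873 2.2304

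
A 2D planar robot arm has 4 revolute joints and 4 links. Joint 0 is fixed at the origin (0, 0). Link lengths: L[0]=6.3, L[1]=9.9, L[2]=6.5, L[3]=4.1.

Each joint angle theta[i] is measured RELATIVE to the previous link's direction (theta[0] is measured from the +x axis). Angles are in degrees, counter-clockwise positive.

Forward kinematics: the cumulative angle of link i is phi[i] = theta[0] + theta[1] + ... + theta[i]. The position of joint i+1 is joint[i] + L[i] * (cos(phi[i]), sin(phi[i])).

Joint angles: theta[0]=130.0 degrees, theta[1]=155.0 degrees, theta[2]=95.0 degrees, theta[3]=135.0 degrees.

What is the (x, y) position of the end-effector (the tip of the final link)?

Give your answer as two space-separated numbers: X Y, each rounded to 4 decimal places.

joint[0] = (0.0000, 0.0000)  (base)
link 0: phi[0] = 130 = 130 deg
  cos(130 deg) = -0.6428, sin(130 deg) = 0.7660
  joint[1] = (0.0000, 0.0000) + 6.3 * (-0.6428, 0.7660) = (0.0000 + -4.0496, 0.0000 + 4.8261) = (-4.0496, 4.8261)
link 1: phi[1] = 130 + 155 = 285 deg
  cos(285 deg) = 0.2588, sin(285 deg) = -0.9659
  joint[2] = (-4.0496, 4.8261) + 9.9 * (0.2588, -0.9659) = (-4.0496 + 2.5623, 4.8261 + -9.5627) = (-1.4873, -4.7366)
link 2: phi[2] = 130 + 155 + 95 = 380 deg
  cos(380 deg) = 0.9397, sin(380 deg) = 0.3420
  joint[3] = (-1.4873, -4.7366) + 6.5 * (0.9397, 0.3420) = (-1.4873 + 6.1080, -4.7366 + 2.2231) = (4.6207, -2.5135)
link 3: phi[3] = 130 + 155 + 95 + 135 = 515 deg
  cos(515 deg) = -0.9063, sin(515 deg) = 0.4226
  joint[4] = (4.6207, -2.5135) + 4.1 * (-0.9063, 0.4226) = (4.6207 + -3.7159, -2.5135 + 1.7327) = (0.9049, -0.7807)
End effector: (0.9049, -0.7807)

Answer: 0.9049 -0.7807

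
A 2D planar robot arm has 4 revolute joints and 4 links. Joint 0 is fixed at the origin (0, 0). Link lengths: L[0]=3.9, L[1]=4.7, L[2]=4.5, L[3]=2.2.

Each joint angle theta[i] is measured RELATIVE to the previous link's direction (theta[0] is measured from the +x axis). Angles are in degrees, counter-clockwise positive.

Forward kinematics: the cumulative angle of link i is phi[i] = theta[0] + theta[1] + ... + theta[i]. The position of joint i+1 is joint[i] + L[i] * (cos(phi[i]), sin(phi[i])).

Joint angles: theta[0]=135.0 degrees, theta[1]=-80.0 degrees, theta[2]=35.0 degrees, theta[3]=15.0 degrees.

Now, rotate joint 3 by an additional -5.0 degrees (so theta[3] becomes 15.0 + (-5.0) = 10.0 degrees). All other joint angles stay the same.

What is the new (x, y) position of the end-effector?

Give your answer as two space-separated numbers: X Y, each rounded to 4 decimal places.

Answer: -0.4439 13.2743

Derivation:
joint[0] = (0.0000, 0.0000)  (base)
link 0: phi[0] = 135 = 135 deg
  cos(135 deg) = -0.7071, sin(135 deg) = 0.7071
  joint[1] = (0.0000, 0.0000) + 3.9 * (-0.7071, 0.7071) = (0.0000 + -2.7577, 0.0000 + 2.7577) = (-2.7577, 2.7577)
link 1: phi[1] = 135 + -80 = 55 deg
  cos(55 deg) = 0.5736, sin(55 deg) = 0.8192
  joint[2] = (-2.7577, 2.7577) + 4.7 * (0.5736, 0.8192) = (-2.7577 + 2.6958, 2.7577 + 3.8500) = (-0.0619, 6.6077)
link 2: phi[2] = 135 + -80 + 35 = 90 deg
  cos(90 deg) = 0.0000, sin(90 deg) = 1.0000
  joint[3] = (-0.0619, 6.6077) + 4.5 * (0.0000, 1.0000) = (-0.0619 + 0.0000, 6.6077 + 4.5000) = (-0.0619, 11.1077)
link 3: phi[3] = 135 + -80 + 35 + 10 = 100 deg
  cos(100 deg) = -0.1736, sin(100 deg) = 0.9848
  joint[4] = (-0.0619, 11.1077) + 2.2 * (-0.1736, 0.9848) = (-0.0619 + -0.3820, 11.1077 + 2.1666) = (-0.4439, 13.2743)
End effector: (-0.4439, 13.2743)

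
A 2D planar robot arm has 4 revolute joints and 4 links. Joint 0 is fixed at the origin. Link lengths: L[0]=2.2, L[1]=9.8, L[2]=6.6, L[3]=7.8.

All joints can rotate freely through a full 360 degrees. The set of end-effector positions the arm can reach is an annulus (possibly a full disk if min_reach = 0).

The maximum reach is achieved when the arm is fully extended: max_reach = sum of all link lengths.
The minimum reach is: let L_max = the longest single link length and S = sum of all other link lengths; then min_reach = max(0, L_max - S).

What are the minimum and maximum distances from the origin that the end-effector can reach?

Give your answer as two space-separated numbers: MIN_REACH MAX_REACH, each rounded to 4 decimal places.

Answer: 0.0000 26.4000

Derivation:
Link lengths: [2.2, 9.8, 6.6, 7.8]
max_reach = 2.2 + 9.8 + 6.6 + 7.8 = 26.4
L_max = max([2.2, 9.8, 6.6, 7.8]) = 9.8
S (sum of others) = 26.4 - 9.8 = 16.6
min_reach = max(0, 9.8 - 16.6) = max(0, -6.8) = 0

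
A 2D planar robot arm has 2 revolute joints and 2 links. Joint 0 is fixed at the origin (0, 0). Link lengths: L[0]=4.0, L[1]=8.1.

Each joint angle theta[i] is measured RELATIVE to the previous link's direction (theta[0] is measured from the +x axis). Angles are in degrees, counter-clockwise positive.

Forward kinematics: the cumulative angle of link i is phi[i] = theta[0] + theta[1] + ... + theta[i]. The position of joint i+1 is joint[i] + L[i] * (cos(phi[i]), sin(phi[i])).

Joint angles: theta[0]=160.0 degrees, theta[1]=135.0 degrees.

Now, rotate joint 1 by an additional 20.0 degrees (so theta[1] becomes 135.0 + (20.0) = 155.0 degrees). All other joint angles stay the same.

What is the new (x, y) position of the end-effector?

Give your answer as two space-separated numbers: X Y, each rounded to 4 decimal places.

Answer: 1.9688 -4.3595

Derivation:
joint[0] = (0.0000, 0.0000)  (base)
link 0: phi[0] = 160 = 160 deg
  cos(160 deg) = -0.9397, sin(160 deg) = 0.3420
  joint[1] = (0.0000, 0.0000) + 4 * (-0.9397, 0.3420) = (0.0000 + -3.7588, 0.0000 + 1.3681) = (-3.7588, 1.3681)
link 1: phi[1] = 160 + 155 = 315 deg
  cos(315 deg) = 0.7071, sin(315 deg) = -0.7071
  joint[2] = (-3.7588, 1.3681) + 8.1 * (0.7071, -0.7071) = (-3.7588 + 5.7276, 1.3681 + -5.7276) = (1.9688, -4.3595)
End effector: (1.9688, -4.3595)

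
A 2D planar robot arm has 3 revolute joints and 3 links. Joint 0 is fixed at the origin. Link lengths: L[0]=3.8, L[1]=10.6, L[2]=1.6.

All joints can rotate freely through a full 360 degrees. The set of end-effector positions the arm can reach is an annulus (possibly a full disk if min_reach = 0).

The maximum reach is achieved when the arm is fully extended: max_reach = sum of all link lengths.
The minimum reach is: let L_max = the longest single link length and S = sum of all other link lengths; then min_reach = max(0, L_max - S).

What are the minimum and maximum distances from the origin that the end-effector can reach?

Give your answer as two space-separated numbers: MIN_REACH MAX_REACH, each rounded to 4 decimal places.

Link lengths: [3.8, 10.6, 1.6]
max_reach = 3.8 + 10.6 + 1.6 = 16
L_max = max([3.8, 10.6, 1.6]) = 10.6
S (sum of others) = 16 - 10.6 = 5.4
min_reach = max(0, 10.6 - 5.4) = max(0, 5.2) = 5.2

Answer: 5.2000 16.0000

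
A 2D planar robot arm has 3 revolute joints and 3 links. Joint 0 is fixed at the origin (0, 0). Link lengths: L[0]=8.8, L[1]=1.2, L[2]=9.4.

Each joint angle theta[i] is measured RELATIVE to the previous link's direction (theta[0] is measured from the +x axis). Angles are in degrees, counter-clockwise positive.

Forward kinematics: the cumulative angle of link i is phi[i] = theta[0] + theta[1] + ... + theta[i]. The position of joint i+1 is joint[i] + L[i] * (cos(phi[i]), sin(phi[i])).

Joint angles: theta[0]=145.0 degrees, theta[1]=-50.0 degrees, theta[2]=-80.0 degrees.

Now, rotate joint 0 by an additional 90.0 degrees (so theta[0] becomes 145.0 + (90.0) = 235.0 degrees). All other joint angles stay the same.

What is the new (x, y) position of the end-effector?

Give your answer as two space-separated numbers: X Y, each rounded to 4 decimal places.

Answer: -8.6758 1.7666

Derivation:
joint[0] = (0.0000, 0.0000)  (base)
link 0: phi[0] = 235 = 235 deg
  cos(235 deg) = -0.5736, sin(235 deg) = -0.8192
  joint[1] = (0.0000, 0.0000) + 8.8 * (-0.5736, -0.8192) = (0.0000 + -5.0475, 0.0000 + -7.2085) = (-5.0475, -7.2085)
link 1: phi[1] = 235 + -50 = 185 deg
  cos(185 deg) = -0.9962, sin(185 deg) = -0.0872
  joint[2] = (-5.0475, -7.2085) + 1.2 * (-0.9962, -0.0872) = (-5.0475 + -1.1954, -7.2085 + -0.1046) = (-6.2429, -7.3131)
link 2: phi[2] = 235 + -50 + -80 = 105 deg
  cos(105 deg) = -0.2588, sin(105 deg) = 0.9659
  joint[3] = (-6.2429, -7.3131) + 9.4 * (-0.2588, 0.9659) = (-6.2429 + -2.4329, -7.3131 + 9.0797) = (-8.6758, 1.7666)
End effector: (-8.6758, 1.7666)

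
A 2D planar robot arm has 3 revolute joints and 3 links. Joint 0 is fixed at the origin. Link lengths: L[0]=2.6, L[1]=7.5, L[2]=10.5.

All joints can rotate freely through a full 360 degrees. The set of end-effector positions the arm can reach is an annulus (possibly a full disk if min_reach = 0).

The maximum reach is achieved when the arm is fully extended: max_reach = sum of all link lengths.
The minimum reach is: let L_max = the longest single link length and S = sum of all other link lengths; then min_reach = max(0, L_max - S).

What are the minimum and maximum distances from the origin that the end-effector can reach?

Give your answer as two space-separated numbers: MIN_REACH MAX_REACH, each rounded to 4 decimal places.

Answer: 0.4000 20.6000

Derivation:
Link lengths: [2.6, 7.5, 10.5]
max_reach = 2.6 + 7.5 + 10.5 = 20.6
L_max = max([2.6, 7.5, 10.5]) = 10.5
S (sum of others) = 20.6 - 10.5 = 10.1
min_reach = max(0, 10.5 - 10.1) = max(0, 0.4) = 0.4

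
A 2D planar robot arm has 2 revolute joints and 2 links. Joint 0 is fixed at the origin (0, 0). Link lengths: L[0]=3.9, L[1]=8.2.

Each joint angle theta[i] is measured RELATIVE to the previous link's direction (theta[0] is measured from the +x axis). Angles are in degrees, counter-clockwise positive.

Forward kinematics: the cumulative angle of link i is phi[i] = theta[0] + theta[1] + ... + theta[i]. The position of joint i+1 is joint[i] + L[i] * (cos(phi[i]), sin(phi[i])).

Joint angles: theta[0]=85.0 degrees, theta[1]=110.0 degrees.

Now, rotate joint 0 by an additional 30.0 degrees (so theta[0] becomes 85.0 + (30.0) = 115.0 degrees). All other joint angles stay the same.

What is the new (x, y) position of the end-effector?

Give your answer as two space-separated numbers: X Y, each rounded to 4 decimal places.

Answer: -7.4465 -2.2637

Derivation:
joint[0] = (0.0000, 0.0000)  (base)
link 0: phi[0] = 115 = 115 deg
  cos(115 deg) = -0.4226, sin(115 deg) = 0.9063
  joint[1] = (0.0000, 0.0000) + 3.9 * (-0.4226, 0.9063) = (0.0000 + -1.6482, 0.0000 + 3.5346) = (-1.6482, 3.5346)
link 1: phi[1] = 115 + 110 = 225 deg
  cos(225 deg) = -0.7071, sin(225 deg) = -0.7071
  joint[2] = (-1.6482, 3.5346) + 8.2 * (-0.7071, -0.7071) = (-1.6482 + -5.7983, 3.5346 + -5.7983) = (-7.4465, -2.2637)
End effector: (-7.4465, -2.2637)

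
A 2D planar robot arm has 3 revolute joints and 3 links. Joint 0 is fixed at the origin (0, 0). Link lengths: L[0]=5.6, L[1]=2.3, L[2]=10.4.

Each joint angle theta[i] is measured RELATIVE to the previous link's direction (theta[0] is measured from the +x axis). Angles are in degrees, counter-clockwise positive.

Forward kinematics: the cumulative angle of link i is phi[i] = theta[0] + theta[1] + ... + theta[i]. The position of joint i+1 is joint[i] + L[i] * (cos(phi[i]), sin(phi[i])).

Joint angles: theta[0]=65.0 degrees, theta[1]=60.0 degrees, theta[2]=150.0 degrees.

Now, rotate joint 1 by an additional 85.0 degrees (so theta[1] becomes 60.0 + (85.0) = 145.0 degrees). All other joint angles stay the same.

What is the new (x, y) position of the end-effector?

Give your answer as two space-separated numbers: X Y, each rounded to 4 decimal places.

Answer: 10.7748 3.9253

Derivation:
joint[0] = (0.0000, 0.0000)  (base)
link 0: phi[0] = 65 = 65 deg
  cos(65 deg) = 0.4226, sin(65 deg) = 0.9063
  joint[1] = (0.0000, 0.0000) + 5.6 * (0.4226, 0.9063) = (0.0000 + 2.3667, 0.0000 + 5.0753) = (2.3667, 5.0753)
link 1: phi[1] = 65 + 145 = 210 deg
  cos(210 deg) = -0.8660, sin(210 deg) = -0.5000
  joint[2] = (2.3667, 5.0753) + 2.3 * (-0.8660, -0.5000) = (2.3667 + -1.9919, 5.0753 + -1.1500) = (0.3748, 3.9253)
link 2: phi[2] = 65 + 145 + 150 = 360 deg
  cos(360 deg) = 1.0000, sin(360 deg) = -0.0000
  joint[3] = (0.3748, 3.9253) + 10.4 * (1.0000, -0.0000) = (0.3748 + 10.4000, 3.9253 + -0.0000) = (10.7748, 3.9253)
End effector: (10.7748, 3.9253)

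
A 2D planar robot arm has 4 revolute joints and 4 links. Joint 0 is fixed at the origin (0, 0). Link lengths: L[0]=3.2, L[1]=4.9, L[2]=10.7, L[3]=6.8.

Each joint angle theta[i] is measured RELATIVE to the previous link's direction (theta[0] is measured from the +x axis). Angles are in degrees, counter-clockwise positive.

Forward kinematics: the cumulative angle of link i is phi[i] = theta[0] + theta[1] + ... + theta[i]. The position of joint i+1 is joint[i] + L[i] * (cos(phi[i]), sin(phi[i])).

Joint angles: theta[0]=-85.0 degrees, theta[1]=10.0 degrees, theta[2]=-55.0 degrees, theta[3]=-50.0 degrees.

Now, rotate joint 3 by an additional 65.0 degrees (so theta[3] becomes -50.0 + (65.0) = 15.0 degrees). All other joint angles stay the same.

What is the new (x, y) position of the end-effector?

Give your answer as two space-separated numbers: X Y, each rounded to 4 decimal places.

Answer: -8.2045 -22.2804

Derivation:
joint[0] = (0.0000, 0.0000)  (base)
link 0: phi[0] = -85 = -85 deg
  cos(-85 deg) = 0.0872, sin(-85 deg) = -0.9962
  joint[1] = (0.0000, 0.0000) + 3.2 * (0.0872, -0.9962) = (0.0000 + 0.2789, 0.0000 + -3.1878) = (0.2789, -3.1878)
link 1: phi[1] = -85 + 10 = -75 deg
  cos(-75 deg) = 0.2588, sin(-75 deg) = -0.9659
  joint[2] = (0.2789, -3.1878) + 4.9 * (0.2588, -0.9659) = (0.2789 + 1.2682, -3.1878 + -4.7330) = (1.5471, -7.9209)
link 2: phi[2] = -85 + 10 + -55 = -130 deg
  cos(-130 deg) = -0.6428, sin(-130 deg) = -0.7660
  joint[3] = (1.5471, -7.9209) + 10.7 * (-0.6428, -0.7660) = (1.5471 + -6.8778, -7.9209 + -8.1967) = (-5.3307, -16.1175)
link 3: phi[3] = -85 + 10 + -55 + 15 = -115 deg
  cos(-115 deg) = -0.4226, sin(-115 deg) = -0.9063
  joint[4] = (-5.3307, -16.1175) + 6.8 * (-0.4226, -0.9063) = (-5.3307 + -2.8738, -16.1175 + -6.1629) = (-8.2045, -22.2804)
End effector: (-8.2045, -22.2804)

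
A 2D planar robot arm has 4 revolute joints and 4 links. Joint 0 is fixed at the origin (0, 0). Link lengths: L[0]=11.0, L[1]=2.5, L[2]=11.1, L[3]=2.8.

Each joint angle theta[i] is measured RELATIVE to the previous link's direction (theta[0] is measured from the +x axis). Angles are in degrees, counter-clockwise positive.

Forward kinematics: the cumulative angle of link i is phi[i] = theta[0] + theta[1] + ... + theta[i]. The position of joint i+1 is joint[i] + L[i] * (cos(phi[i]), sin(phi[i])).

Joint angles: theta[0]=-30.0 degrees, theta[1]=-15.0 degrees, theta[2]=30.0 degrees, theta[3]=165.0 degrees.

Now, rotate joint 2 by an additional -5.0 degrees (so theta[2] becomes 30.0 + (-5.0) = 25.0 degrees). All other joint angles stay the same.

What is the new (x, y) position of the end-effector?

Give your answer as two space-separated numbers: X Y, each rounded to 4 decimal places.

Answer: 19.4310 -9.4582

Derivation:
joint[0] = (0.0000, 0.0000)  (base)
link 0: phi[0] = -30 = -30 deg
  cos(-30 deg) = 0.8660, sin(-30 deg) = -0.5000
  joint[1] = (0.0000, 0.0000) + 11 * (0.8660, -0.5000) = (0.0000 + 9.5263, 0.0000 + -5.5000) = (9.5263, -5.5000)
link 1: phi[1] = -30 + -15 = -45 deg
  cos(-45 deg) = 0.7071, sin(-45 deg) = -0.7071
  joint[2] = (9.5263, -5.5000) + 2.5 * (0.7071, -0.7071) = (9.5263 + 1.7678, -5.5000 + -1.7678) = (11.2940, -7.2678)
link 2: phi[2] = -30 + -15 + 25 = -20 deg
  cos(-20 deg) = 0.9397, sin(-20 deg) = -0.3420
  joint[3] = (11.2940, -7.2678) + 11.1 * (0.9397, -0.3420) = (11.2940 + 10.4306, -7.2678 + -3.7964) = (21.7246, -11.0642)
link 3: phi[3] = -30 + -15 + 25 + 165 = 145 deg
  cos(145 deg) = -0.8192, sin(145 deg) = 0.5736
  joint[4] = (21.7246, -11.0642) + 2.8 * (-0.8192, 0.5736) = (21.7246 + -2.2936, -11.0642 + 1.6060) = (19.4310, -9.4582)
End effector: (19.4310, -9.4582)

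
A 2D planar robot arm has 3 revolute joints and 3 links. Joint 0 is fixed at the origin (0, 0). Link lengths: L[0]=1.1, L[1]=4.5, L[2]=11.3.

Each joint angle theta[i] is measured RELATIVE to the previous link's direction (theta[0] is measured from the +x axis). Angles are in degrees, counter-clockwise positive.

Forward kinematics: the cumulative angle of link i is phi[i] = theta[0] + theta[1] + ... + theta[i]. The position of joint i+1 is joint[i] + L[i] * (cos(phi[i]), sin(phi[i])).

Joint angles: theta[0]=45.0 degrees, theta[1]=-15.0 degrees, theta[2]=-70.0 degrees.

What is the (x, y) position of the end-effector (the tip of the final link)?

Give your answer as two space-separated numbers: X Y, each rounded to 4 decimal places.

Answer: 13.3312 -4.2357

Derivation:
joint[0] = (0.0000, 0.0000)  (base)
link 0: phi[0] = 45 = 45 deg
  cos(45 deg) = 0.7071, sin(45 deg) = 0.7071
  joint[1] = (0.0000, 0.0000) + 1.1 * (0.7071, 0.7071) = (0.0000 + 0.7778, 0.0000 + 0.7778) = (0.7778, 0.7778)
link 1: phi[1] = 45 + -15 = 30 deg
  cos(30 deg) = 0.8660, sin(30 deg) = 0.5000
  joint[2] = (0.7778, 0.7778) + 4.5 * (0.8660, 0.5000) = (0.7778 + 3.8971, 0.7778 + 2.2500) = (4.6749, 3.0278)
link 2: phi[2] = 45 + -15 + -70 = -40 deg
  cos(-40 deg) = 0.7660, sin(-40 deg) = -0.6428
  joint[3] = (4.6749, 3.0278) + 11.3 * (0.7660, -0.6428) = (4.6749 + 8.6563, 3.0278 + -7.2635) = (13.3312, -4.2357)
End effector: (13.3312, -4.2357)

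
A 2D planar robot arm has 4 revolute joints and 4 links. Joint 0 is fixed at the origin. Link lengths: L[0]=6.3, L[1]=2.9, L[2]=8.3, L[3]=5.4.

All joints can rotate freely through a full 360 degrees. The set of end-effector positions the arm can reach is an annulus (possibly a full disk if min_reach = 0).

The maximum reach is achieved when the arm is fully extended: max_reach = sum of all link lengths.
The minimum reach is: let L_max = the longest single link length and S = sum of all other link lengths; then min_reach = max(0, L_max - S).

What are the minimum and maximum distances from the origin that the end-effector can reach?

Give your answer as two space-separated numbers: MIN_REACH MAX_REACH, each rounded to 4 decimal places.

Answer: 0.0000 22.9000

Derivation:
Link lengths: [6.3, 2.9, 8.3, 5.4]
max_reach = 6.3 + 2.9 + 8.3 + 5.4 = 22.9
L_max = max([6.3, 2.9, 8.3, 5.4]) = 8.3
S (sum of others) = 22.9 - 8.3 = 14.6
min_reach = max(0, 8.3 - 14.6) = max(0, -6.3) = 0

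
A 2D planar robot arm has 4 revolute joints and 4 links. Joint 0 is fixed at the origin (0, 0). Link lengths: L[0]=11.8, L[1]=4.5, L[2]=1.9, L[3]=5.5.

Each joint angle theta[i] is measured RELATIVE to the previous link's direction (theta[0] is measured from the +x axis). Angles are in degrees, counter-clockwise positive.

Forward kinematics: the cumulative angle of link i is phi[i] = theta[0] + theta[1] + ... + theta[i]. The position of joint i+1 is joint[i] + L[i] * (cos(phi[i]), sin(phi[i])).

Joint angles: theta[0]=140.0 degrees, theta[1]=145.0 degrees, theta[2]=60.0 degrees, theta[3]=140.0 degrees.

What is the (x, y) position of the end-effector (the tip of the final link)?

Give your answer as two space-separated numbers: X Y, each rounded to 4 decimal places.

Answer: -9.1941 7.2518

Derivation:
joint[0] = (0.0000, 0.0000)  (base)
link 0: phi[0] = 140 = 140 deg
  cos(140 deg) = -0.7660, sin(140 deg) = 0.6428
  joint[1] = (0.0000, 0.0000) + 11.8 * (-0.7660, 0.6428) = (0.0000 + -9.0393, 0.0000 + 7.5849) = (-9.0393, 7.5849)
link 1: phi[1] = 140 + 145 = 285 deg
  cos(285 deg) = 0.2588, sin(285 deg) = -0.9659
  joint[2] = (-9.0393, 7.5849) + 4.5 * (0.2588, -0.9659) = (-9.0393 + 1.1647, 7.5849 + -4.3467) = (-7.8746, 3.2382)
link 2: phi[2] = 140 + 145 + 60 = 345 deg
  cos(345 deg) = 0.9659, sin(345 deg) = -0.2588
  joint[3] = (-7.8746, 3.2382) + 1.9 * (0.9659, -0.2588) = (-7.8746 + 1.8353, 3.2382 + -0.4918) = (-6.0394, 2.7465)
link 3: phi[3] = 140 + 145 + 60 + 140 = 485 deg
  cos(485 deg) = -0.5736, sin(485 deg) = 0.8192
  joint[4] = (-6.0394, 2.7465) + 5.5 * (-0.5736, 0.8192) = (-6.0394 + -3.1547, 2.7465 + 4.5053) = (-9.1941, 7.2518)
End effector: (-9.1941, 7.2518)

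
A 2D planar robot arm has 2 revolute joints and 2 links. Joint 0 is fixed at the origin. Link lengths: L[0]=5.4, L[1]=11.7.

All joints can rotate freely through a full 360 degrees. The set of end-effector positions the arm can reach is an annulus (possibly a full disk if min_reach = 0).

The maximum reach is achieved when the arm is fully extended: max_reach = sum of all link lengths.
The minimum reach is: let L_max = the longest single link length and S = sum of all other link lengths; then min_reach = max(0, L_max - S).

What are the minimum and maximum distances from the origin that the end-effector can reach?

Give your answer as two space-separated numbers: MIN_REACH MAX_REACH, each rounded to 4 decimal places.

Answer: 6.3000 17.1000

Derivation:
Link lengths: [5.4, 11.7]
max_reach = 5.4 + 11.7 = 17.1
L_max = max([5.4, 11.7]) = 11.7
S (sum of others) = 17.1 - 11.7 = 5.4
min_reach = max(0, 11.7 - 5.4) = max(0, 6.3) = 6.3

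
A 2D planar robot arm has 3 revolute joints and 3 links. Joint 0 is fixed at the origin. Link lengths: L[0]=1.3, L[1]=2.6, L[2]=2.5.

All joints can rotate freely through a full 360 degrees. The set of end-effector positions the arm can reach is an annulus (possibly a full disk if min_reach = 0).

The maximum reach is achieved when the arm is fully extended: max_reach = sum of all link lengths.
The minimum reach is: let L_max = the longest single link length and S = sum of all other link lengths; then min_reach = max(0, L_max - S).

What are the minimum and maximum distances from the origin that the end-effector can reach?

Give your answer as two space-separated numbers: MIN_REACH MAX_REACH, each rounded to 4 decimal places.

Answer: 0.0000 6.4000

Derivation:
Link lengths: [1.3, 2.6, 2.5]
max_reach = 1.3 + 2.6 + 2.5 = 6.4
L_max = max([1.3, 2.6, 2.5]) = 2.6
S (sum of others) = 6.4 - 2.6 = 3.8
min_reach = max(0, 2.6 - 3.8) = max(0, -1.2) = 0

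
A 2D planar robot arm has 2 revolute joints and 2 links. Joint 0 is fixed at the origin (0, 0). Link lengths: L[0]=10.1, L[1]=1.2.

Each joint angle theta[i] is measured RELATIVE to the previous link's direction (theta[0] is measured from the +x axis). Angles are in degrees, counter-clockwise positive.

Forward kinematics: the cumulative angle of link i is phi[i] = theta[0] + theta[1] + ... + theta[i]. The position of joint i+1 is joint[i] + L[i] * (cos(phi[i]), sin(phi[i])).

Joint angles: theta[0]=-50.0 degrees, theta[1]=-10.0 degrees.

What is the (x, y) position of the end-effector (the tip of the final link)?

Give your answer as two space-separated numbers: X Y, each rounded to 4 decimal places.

joint[0] = (0.0000, 0.0000)  (base)
link 0: phi[0] = -50 = -50 deg
  cos(-50 deg) = 0.6428, sin(-50 deg) = -0.7660
  joint[1] = (0.0000, 0.0000) + 10.1 * (0.6428, -0.7660) = (0.0000 + 6.4922, 0.0000 + -7.7370) = (6.4922, -7.7370)
link 1: phi[1] = -50 + -10 = -60 deg
  cos(-60 deg) = 0.5000, sin(-60 deg) = -0.8660
  joint[2] = (6.4922, -7.7370) + 1.2 * (0.5000, -0.8660) = (6.4922 + 0.6000, -7.7370 + -1.0392) = (7.0922, -8.7763)
End effector: (7.0922, -8.7763)

Answer: 7.0922 -8.7763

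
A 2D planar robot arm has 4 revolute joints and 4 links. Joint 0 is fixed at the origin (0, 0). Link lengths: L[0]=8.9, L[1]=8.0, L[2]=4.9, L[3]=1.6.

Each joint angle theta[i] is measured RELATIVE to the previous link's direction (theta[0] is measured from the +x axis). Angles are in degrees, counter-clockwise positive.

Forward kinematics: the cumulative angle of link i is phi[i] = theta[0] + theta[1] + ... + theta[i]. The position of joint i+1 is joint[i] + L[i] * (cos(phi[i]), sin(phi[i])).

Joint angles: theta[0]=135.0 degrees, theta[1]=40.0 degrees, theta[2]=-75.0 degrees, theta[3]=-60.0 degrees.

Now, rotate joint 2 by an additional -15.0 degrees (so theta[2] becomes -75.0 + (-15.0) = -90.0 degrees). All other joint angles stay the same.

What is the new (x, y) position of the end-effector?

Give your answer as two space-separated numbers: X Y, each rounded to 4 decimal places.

Answer: -12.3857 12.5480

Derivation:
joint[0] = (0.0000, 0.0000)  (base)
link 0: phi[0] = 135 = 135 deg
  cos(135 deg) = -0.7071, sin(135 deg) = 0.7071
  joint[1] = (0.0000, 0.0000) + 8.9 * (-0.7071, 0.7071) = (0.0000 + -6.2933, 0.0000 + 6.2933) = (-6.2933, 6.2933)
link 1: phi[1] = 135 + 40 = 175 deg
  cos(175 deg) = -0.9962, sin(175 deg) = 0.0872
  joint[2] = (-6.2933, 6.2933) + 8 * (-0.9962, 0.0872) = (-6.2933 + -7.9696, 6.2933 + 0.6972) = (-14.2628, 6.9905)
link 2: phi[2] = 135 + 40 + -90 = 85 deg
  cos(85 deg) = 0.0872, sin(85 deg) = 0.9962
  joint[3] = (-14.2628, 6.9905) + 4.9 * (0.0872, 0.9962) = (-14.2628 + 0.4271, 6.9905 + 4.8814) = (-13.8357, 11.8719)
link 3: phi[3] = 135 + 40 + -90 + -60 = 25 deg
  cos(25 deg) = 0.9063, sin(25 deg) = 0.4226
  joint[4] = (-13.8357, 11.8719) + 1.6 * (0.9063, 0.4226) = (-13.8357 + 1.4501, 11.8719 + 0.6762) = (-12.3857, 12.5480)
End effector: (-12.3857, 12.5480)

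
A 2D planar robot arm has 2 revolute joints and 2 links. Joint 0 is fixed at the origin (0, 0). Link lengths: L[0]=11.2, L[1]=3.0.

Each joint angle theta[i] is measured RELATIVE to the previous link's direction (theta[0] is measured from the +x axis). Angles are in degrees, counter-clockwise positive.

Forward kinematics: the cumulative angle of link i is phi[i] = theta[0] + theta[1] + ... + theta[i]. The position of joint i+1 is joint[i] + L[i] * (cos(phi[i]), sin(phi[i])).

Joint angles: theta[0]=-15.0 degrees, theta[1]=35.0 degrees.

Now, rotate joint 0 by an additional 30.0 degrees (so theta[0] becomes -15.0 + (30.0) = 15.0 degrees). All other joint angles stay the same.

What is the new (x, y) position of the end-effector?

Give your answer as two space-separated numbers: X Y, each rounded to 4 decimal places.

Answer: 12.7467 5.1969

Derivation:
joint[0] = (0.0000, 0.0000)  (base)
link 0: phi[0] = 15 = 15 deg
  cos(15 deg) = 0.9659, sin(15 deg) = 0.2588
  joint[1] = (0.0000, 0.0000) + 11.2 * (0.9659, 0.2588) = (0.0000 + 10.8184, 0.0000 + 2.8988) = (10.8184, 2.8988)
link 1: phi[1] = 15 + 35 = 50 deg
  cos(50 deg) = 0.6428, sin(50 deg) = 0.7660
  joint[2] = (10.8184, 2.8988) + 3 * (0.6428, 0.7660) = (10.8184 + 1.9284, 2.8988 + 2.2981) = (12.7467, 5.1969)
End effector: (12.7467, 5.1969)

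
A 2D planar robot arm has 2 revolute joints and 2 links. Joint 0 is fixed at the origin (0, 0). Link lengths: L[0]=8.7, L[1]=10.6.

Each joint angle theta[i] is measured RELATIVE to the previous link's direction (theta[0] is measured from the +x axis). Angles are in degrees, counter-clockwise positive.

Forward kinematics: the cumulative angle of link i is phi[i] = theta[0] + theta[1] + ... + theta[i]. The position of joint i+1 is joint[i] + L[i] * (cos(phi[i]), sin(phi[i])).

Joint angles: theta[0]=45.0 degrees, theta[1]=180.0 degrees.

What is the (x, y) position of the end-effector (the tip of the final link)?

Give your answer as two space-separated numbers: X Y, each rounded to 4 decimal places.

joint[0] = (0.0000, 0.0000)  (base)
link 0: phi[0] = 45 = 45 deg
  cos(45 deg) = 0.7071, sin(45 deg) = 0.7071
  joint[1] = (0.0000, 0.0000) + 8.7 * (0.7071, 0.7071) = (0.0000 + 6.1518, 0.0000 + 6.1518) = (6.1518, 6.1518)
link 1: phi[1] = 45 + 180 = 225 deg
  cos(225 deg) = -0.7071, sin(225 deg) = -0.7071
  joint[2] = (6.1518, 6.1518) + 10.6 * (-0.7071, -0.7071) = (6.1518 + -7.4953, 6.1518 + -7.4953) = (-1.3435, -1.3435)
End effector: (-1.3435, -1.3435)

Answer: -1.3435 -1.3435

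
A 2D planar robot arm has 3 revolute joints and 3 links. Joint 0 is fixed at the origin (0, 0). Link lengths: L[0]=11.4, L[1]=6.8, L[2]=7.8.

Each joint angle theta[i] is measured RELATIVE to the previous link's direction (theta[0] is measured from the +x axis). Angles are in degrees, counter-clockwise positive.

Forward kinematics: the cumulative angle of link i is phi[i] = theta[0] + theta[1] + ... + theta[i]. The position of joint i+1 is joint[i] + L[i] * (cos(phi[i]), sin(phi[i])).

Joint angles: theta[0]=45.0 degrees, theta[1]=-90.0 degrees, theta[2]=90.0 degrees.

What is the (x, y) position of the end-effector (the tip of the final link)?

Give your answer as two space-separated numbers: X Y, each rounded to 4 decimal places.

joint[0] = (0.0000, 0.0000)  (base)
link 0: phi[0] = 45 = 45 deg
  cos(45 deg) = 0.7071, sin(45 deg) = 0.7071
  joint[1] = (0.0000, 0.0000) + 11.4 * (0.7071, 0.7071) = (0.0000 + 8.0610, 0.0000 + 8.0610) = (8.0610, 8.0610)
link 1: phi[1] = 45 + -90 = -45 deg
  cos(-45 deg) = 0.7071, sin(-45 deg) = -0.7071
  joint[2] = (8.0610, 8.0610) + 6.8 * (0.7071, -0.7071) = (8.0610 + 4.8083, 8.0610 + -4.8083) = (12.8693, 3.2527)
link 2: phi[2] = 45 + -90 + 90 = 45 deg
  cos(45 deg) = 0.7071, sin(45 deg) = 0.7071
  joint[3] = (12.8693, 3.2527) + 7.8 * (0.7071, 0.7071) = (12.8693 + 5.5154, 3.2527 + 5.5154) = (18.3848, 8.7681)
End effector: (18.3848, 8.7681)

Answer: 18.3848 8.7681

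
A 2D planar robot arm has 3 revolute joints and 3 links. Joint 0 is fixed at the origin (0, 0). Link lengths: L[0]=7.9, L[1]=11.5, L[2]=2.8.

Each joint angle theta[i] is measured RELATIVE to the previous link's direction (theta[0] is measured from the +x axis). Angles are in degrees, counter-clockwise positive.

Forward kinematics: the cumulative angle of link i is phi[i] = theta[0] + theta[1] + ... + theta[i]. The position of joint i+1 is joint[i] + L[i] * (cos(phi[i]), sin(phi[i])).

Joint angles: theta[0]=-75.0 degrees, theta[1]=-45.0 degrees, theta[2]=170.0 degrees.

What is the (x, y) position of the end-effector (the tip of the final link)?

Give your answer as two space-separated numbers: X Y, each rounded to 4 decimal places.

Answer: -1.9055 -15.4452

Derivation:
joint[0] = (0.0000, 0.0000)  (base)
link 0: phi[0] = -75 = -75 deg
  cos(-75 deg) = 0.2588, sin(-75 deg) = -0.9659
  joint[1] = (0.0000, 0.0000) + 7.9 * (0.2588, -0.9659) = (0.0000 + 2.0447, 0.0000 + -7.6308) = (2.0447, -7.6308)
link 1: phi[1] = -75 + -45 = -120 deg
  cos(-120 deg) = -0.5000, sin(-120 deg) = -0.8660
  joint[2] = (2.0447, -7.6308) + 11.5 * (-0.5000, -0.8660) = (2.0447 + -5.7500, -7.6308 + -9.9593) = (-3.7053, -17.5901)
link 2: phi[2] = -75 + -45 + 170 = 50 deg
  cos(50 deg) = 0.6428, sin(50 deg) = 0.7660
  joint[3] = (-3.7053, -17.5901) + 2.8 * (0.6428, 0.7660) = (-3.7053 + 1.7998, -17.5901 + 2.1449) = (-1.9055, -15.4452)
End effector: (-1.9055, -15.4452)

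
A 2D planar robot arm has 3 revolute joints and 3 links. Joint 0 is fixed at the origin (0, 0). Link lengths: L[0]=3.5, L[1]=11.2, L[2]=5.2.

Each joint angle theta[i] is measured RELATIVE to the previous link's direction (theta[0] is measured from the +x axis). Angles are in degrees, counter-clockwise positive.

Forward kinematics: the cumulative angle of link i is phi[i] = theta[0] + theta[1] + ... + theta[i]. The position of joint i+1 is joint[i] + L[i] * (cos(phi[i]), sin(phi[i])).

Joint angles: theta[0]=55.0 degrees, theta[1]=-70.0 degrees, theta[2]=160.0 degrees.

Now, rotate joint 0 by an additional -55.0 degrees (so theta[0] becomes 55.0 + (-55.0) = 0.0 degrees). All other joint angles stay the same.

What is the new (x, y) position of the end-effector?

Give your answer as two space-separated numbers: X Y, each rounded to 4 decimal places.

Answer: 7.3306 -5.3246

Derivation:
joint[0] = (0.0000, 0.0000)  (base)
link 0: phi[0] = 0 = 0 deg
  cos(0 deg) = 1.0000, sin(0 deg) = 0.0000
  joint[1] = (0.0000, 0.0000) + 3.5 * (1.0000, 0.0000) = (0.0000 + 3.5000, 0.0000 + 0.0000) = (3.5000, 0.0000)
link 1: phi[1] = 0 + -70 = -70 deg
  cos(-70 deg) = 0.3420, sin(-70 deg) = -0.9397
  joint[2] = (3.5000, 0.0000) + 11.2 * (0.3420, -0.9397) = (3.5000 + 3.8306, 0.0000 + -10.5246) = (7.3306, -10.5246)
link 2: phi[2] = 0 + -70 + 160 = 90 deg
  cos(90 deg) = 0.0000, sin(90 deg) = 1.0000
  joint[3] = (7.3306, -10.5246) + 5.2 * (0.0000, 1.0000) = (7.3306 + 0.0000, -10.5246 + 5.2000) = (7.3306, -5.3246)
End effector: (7.3306, -5.3246)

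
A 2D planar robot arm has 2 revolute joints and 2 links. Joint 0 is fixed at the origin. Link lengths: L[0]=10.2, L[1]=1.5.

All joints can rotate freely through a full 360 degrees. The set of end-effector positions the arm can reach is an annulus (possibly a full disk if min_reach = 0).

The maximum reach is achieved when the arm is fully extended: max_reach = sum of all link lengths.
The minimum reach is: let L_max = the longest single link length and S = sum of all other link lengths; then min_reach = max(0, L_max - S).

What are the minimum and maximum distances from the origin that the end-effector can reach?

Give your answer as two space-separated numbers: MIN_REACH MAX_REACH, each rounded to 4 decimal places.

Answer: 8.7000 11.7000

Derivation:
Link lengths: [10.2, 1.5]
max_reach = 10.2 + 1.5 = 11.7
L_max = max([10.2, 1.5]) = 10.2
S (sum of others) = 11.7 - 10.2 = 1.5
min_reach = max(0, 10.2 - 1.5) = max(0, 8.7) = 8.7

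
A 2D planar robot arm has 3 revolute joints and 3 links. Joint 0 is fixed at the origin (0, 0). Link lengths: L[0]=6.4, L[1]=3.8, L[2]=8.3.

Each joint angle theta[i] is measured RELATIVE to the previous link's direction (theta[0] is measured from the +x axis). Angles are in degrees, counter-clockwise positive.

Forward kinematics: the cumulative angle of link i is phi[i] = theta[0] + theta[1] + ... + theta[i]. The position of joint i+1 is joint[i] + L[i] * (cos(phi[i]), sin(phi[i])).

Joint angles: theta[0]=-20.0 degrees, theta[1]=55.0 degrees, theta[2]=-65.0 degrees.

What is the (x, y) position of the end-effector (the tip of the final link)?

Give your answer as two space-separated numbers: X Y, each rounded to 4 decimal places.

Answer: 16.3148 -4.1593

Derivation:
joint[0] = (0.0000, 0.0000)  (base)
link 0: phi[0] = -20 = -20 deg
  cos(-20 deg) = 0.9397, sin(-20 deg) = -0.3420
  joint[1] = (0.0000, 0.0000) + 6.4 * (0.9397, -0.3420) = (0.0000 + 6.0140, 0.0000 + -2.1889) = (6.0140, -2.1889)
link 1: phi[1] = -20 + 55 = 35 deg
  cos(35 deg) = 0.8192, sin(35 deg) = 0.5736
  joint[2] = (6.0140, -2.1889) + 3.8 * (0.8192, 0.5736) = (6.0140 + 3.1128, -2.1889 + 2.1796) = (9.1268, -0.0093)
link 2: phi[2] = -20 + 55 + -65 = -30 deg
  cos(-30 deg) = 0.8660, sin(-30 deg) = -0.5000
  joint[3] = (9.1268, -0.0093) + 8.3 * (0.8660, -0.5000) = (9.1268 + 7.1880, -0.0093 + -4.1500) = (16.3148, -4.1593)
End effector: (16.3148, -4.1593)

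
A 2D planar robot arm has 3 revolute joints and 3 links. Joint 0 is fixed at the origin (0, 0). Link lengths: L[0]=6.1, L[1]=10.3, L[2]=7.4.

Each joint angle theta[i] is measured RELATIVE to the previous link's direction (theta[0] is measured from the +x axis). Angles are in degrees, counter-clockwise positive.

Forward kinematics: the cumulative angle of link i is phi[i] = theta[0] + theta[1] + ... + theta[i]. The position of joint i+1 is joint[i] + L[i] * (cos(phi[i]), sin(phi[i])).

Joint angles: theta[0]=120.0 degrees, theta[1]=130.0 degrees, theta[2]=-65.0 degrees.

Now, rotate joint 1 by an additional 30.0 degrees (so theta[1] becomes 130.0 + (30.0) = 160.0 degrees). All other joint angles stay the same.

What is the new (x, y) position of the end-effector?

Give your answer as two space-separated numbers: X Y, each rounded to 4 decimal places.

Answer: -7.3231 -9.1052

Derivation:
joint[0] = (0.0000, 0.0000)  (base)
link 0: phi[0] = 120 = 120 deg
  cos(120 deg) = -0.5000, sin(120 deg) = 0.8660
  joint[1] = (0.0000, 0.0000) + 6.1 * (-0.5000, 0.8660) = (0.0000 + -3.0500, 0.0000 + 5.2828) = (-3.0500, 5.2828)
link 1: phi[1] = 120 + 160 = 280 deg
  cos(280 deg) = 0.1736, sin(280 deg) = -0.9848
  joint[2] = (-3.0500, 5.2828) + 10.3 * (0.1736, -0.9848) = (-3.0500 + 1.7886, 5.2828 + -10.1435) = (-1.2614, -4.8608)
link 2: phi[2] = 120 + 160 + -65 = 215 deg
  cos(215 deg) = -0.8192, sin(215 deg) = -0.5736
  joint[3] = (-1.2614, -4.8608) + 7.4 * (-0.8192, -0.5736) = (-1.2614 + -6.0617, -4.8608 + -4.2445) = (-7.3231, -9.1052)
End effector: (-7.3231, -9.1052)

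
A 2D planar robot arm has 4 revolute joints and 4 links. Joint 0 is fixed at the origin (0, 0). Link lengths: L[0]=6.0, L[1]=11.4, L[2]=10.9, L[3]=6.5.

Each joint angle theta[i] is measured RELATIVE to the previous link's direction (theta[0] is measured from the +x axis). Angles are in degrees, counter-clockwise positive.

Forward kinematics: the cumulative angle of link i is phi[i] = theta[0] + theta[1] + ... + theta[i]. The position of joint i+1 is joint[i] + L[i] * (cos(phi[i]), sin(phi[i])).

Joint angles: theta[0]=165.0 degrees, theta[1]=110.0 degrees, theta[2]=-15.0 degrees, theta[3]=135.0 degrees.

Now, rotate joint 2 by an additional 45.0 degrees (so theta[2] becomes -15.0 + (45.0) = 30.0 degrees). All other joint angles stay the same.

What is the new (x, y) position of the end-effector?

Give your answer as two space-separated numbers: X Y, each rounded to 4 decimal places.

Answer: 2.5787 -12.3312

Derivation:
joint[0] = (0.0000, 0.0000)  (base)
link 0: phi[0] = 165 = 165 deg
  cos(165 deg) = -0.9659, sin(165 deg) = 0.2588
  joint[1] = (0.0000, 0.0000) + 6 * (-0.9659, 0.2588) = (0.0000 + -5.7956, 0.0000 + 1.5529) = (-5.7956, 1.5529)
link 1: phi[1] = 165 + 110 = 275 deg
  cos(275 deg) = 0.0872, sin(275 deg) = -0.9962
  joint[2] = (-5.7956, 1.5529) + 11.4 * (0.0872, -0.9962) = (-5.7956 + 0.9936, 1.5529 + -11.3566) = (-4.8020, -9.8037)
link 2: phi[2] = 165 + 110 + 30 = 305 deg
  cos(305 deg) = 0.5736, sin(305 deg) = -0.8192
  joint[3] = (-4.8020, -9.8037) + 10.9 * (0.5736, -0.8192) = (-4.8020 + 6.2520, -9.8037 + -8.9288) = (1.4500, -18.7325)
link 3: phi[3] = 165 + 110 + 30 + 135 = 440 deg
  cos(440 deg) = 0.1736, sin(440 deg) = 0.9848
  joint[4] = (1.4500, -18.7325) + 6.5 * (0.1736, 0.9848) = (1.4500 + 1.1287, -18.7325 + 6.4013) = (2.5787, -12.3312)
End effector: (2.5787, -12.3312)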